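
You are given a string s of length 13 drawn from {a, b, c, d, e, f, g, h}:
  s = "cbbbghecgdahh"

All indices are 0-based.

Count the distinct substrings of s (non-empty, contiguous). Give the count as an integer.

84

rank | idx | suffix
   0 |  10 | ahh
   1 |   1 | bbbghecgdahh
   2 |   2 | bbghecgdahh
   3 |   3 | bghecgdahh
   4 |   0 | cbbbghecgdahh
   5 |   7 | cgdahh
   6 |   9 | dahh
   7 |   6 | ecgdahh
   8 |   8 | gdahh
   9 |   4 | ghecgdahh
  10 |  12 | h
  11 |   5 | hecgdahh
  12 |  11 | hh

SA = [10, 1, 2, 3, 0, 7, 9, 6, 8, 4, 12, 5, 11]
[i] adj suffixes → lcp
  [1] 10/1 → 0 ('')
  [2] 1/2 → 2 ('bb')
  [3] 2/3 → 1 ('b')
  [4] 3/0 → 0 ('')
  [5] 0/7 → 1 ('c')
  [6] 7/9 → 0 ('')
  [7] 9/6 → 0 ('')
  [8] 6/8 → 0 ('')
  [9] 8/4 → 1 ('g')
  [10] 4/12 → 0 ('')
  [11] 12/5 → 1 ('h')
  [12] 5/11 → 1 ('h')

n(n+1)/2 = 13·14/2 = 91
Σ LCP = 0 + 0 + 2 + 1 + 0 + 1 + 0 + 0 + 0 + 1 + 0 + 1 + 1 = 7
distinct = 91 − 7 = 84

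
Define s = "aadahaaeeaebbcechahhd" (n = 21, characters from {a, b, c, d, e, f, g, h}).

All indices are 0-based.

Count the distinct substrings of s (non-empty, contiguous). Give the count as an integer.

212

rank | idx | suffix
   0 |   0 | aadahaaeeaebbcechahhd
   1 |   5 | aaeeaebbcechahhd
   2 |   1 | adahaaeeaebbcechahhd
   3 |   9 | aebbcechahhd
   4 |   6 | aeeaebbcechahhd
   5 |   3 | ahaaeeaebbcechahhd
   6 |  17 | ahhd
   7 |  11 | bbcechahhd
   8 |  12 | bcechahhd
   9 |  13 | cechahhd
  10 |  15 | chahhd
  11 |  20 | d
  12 |   2 | dahaaeeaebbcechahhd
  13 |   8 | eaebbcechahhd
  14 |  10 | ebbcechahhd
  15 |  14 | echahhd
  16 |   7 | eeaebbcechahhd
  17 |   4 | haaeeaebbcechahhd
  18 |  16 | hahhd
  19 |  19 | hd
  20 |  18 | hhd

SA = [0, 5, 1, 9, 6, 3, 17, 11, 12, 13, 15, 20, 2, 8, 10, 14, 7, 4, 16, 19, 18]
rank  pair      lcp
   1  s[0:],s[5:]  2  'aa'
   2  s[5:],s[1:]  1  'a'
   3  s[1:],s[9:]  1  'a'
   4  s[9:],s[6:]  2  'ae'
   5  s[6:],s[3:]  1  'a'
   6  s[3:],s[17:]  2  'ah'
   7  s[17:],s[11:]  0  ''
   8  s[11:],s[12:]  1  'b'
   9  s[12:],s[13:]  0  ''
  10  s[13:],s[15:]  1  'c'
  11  s[15:],s[20:]  0  ''
  12  s[20:],s[2:]  1  'd'
  13  s[2:],s[8:]  0  ''
  14  s[8:],s[10:]  1  'e'
  15  s[10:],s[14:]  1  'e'
  16  s[14:],s[7:]  1  'e'
  17  s[7:],s[4:]  0  ''
  18  s[4:],s[16:]  2  'ha'
  19  s[16:],s[19:]  1  'h'
  20  s[19:],s[18:]  1  'h'

n(n+1)/2 = 21·22/2 = 231
Σ LCP = 0 + 2 + 1 + 1 + 2 + 1 + 2 + 0 + 1 + 0 + 1 + 0 + 1 + 0 + 1 + 1 + 1 + 0 + 2 + 1 + 1 = 19
distinct = 231 − 19 = 212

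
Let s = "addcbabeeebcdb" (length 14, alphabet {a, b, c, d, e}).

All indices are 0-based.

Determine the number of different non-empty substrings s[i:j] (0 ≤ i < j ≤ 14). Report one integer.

sorted suffixes:
  #0 SA[0]=5  'abeeebcdb'
  #1 SA[1]=0  'addcbabeeebcdb'
  #2 SA[2]=13  'b'
  #3 SA[3]=4  'babeeebcdb'
  #4 SA[4]=10  'bcdb'
  #5 SA[5]=6  'beeebcdb'
  #6 SA[6]=3  'cbabeeebcdb'
  #7 SA[7]=11  'cdb'
  #8 SA[8]=12  'db'
  #9 SA[9]=2  'dcbabeeebcdb'
  #10 SA[10]=1  'ddcbabeeebcdb'
  #11 SA[11]=9  'ebcdb'
  #12 SA[12]=8  'eebcdb'
  #13 SA[13]=7  'eeebcdb'

SA = [5, 0, 13, 4, 10, 6, 3, 11, 12, 2, 1, 9, 8, 7]
rank  pair      lcp
   1  s[5:],s[0:]  1  'a'
   2  s[0:],s[13:]  0  ''
   3  s[13:],s[4:]  1  'b'
   4  s[4:],s[10:]  1  'b'
   5  s[10:],s[6:]  1  'b'
   6  s[6:],s[3:]  0  ''
   7  s[3:],s[11:]  1  'c'
   8  s[11:],s[12:]  0  ''
   9  s[12:],s[2:]  1  'd'
  10  s[2:],s[1:]  1  'd'
  11  s[1:],s[9:]  0  ''
  12  s[9:],s[8:]  1  'e'
  13  s[8:],s[7:]  2  'ee'

n(n+1)/2 = 14·15/2 = 105
Σ LCP = 0 + 1 + 0 + 1 + 1 + 1 + 0 + 1 + 0 + 1 + 1 + 0 + 1 + 2 = 10
distinct = 105 − 10 = 95

95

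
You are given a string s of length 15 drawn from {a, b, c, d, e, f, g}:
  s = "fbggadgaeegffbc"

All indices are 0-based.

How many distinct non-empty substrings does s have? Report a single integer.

rank→(start, suffix):
  0 → (4, 'adgaeegffbc')
  1 → (7, 'aeegffbc')
  2 → (13, 'bc')
  3 → (1, 'bggadgaeegffbc')
  4 → (14, 'c')
  5 → (5, 'dgaeegffbc')
  6 → (8, 'eegffbc')
  7 → (9, 'egffbc')
  8 → (12, 'fbc')
  9 → (0, 'fbggadgaeegffbc')
  10 → (11, 'ffbc')
  11 → (3, 'gadgaeegffbc')
  12 → (6, 'gaeegffbc')
  13 → (10, 'gffbc')
  14 → (2, 'ggadgaeegffbc')

SA = [4, 7, 13, 1, 14, 5, 8, 9, 12, 0, 11, 3, 6, 10, 2]
i: (SA[i-1],SA[i]) lcp shared
  1: (4,7) 1 'a'
  2: (7,13) 0 ''
  3: (13,1) 1 'b'
  4: (1,14) 0 ''
  5: (14,5) 0 ''
  6: (5,8) 0 ''
  7: (8,9) 1 'e'
  8: (9,12) 0 ''
  9: (12,0) 2 'fb'
  10: (0,11) 1 'f'
  11: (11,3) 0 ''
  12: (3,6) 2 'ga'
  13: (6,10) 1 'g'
  14: (10,2) 1 'g'

n(n+1)/2 = 15·16/2 = 120
Σ LCP = 0 + 1 + 0 + 1 + 0 + 0 + 0 + 1 + 0 + 2 + 1 + 0 + 2 + 1 + 1 = 10
distinct = 120 − 10 = 110

110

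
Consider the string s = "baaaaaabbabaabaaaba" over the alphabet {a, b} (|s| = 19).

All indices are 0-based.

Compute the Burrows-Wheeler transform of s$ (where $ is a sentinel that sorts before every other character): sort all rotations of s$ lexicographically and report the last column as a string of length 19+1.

rank  rotation              last
    0  $baaaaaabbabaabaaaba  a
    1  a$baaaaaabbabaabaaab  b
    2  aaaaaabbabaabaaaba$b  b
    3  aaaaabbabaabaaaba$ba  a
    4  aaaabbabaabaaaba$baa  a
    5  aaaba$baaaaaabbabaab  b
    6  aaabbabaabaaaba$baaa  a
    7  aaba$baaaaaabbabaaba  a
    8  aabaaaba$baaaaaabbab  b
    9  aabbabaabaaaba$baaaa  a
   10  aba$baaaaaabbabaabaa  a
   11  abaaaba$baaaaaabbaba  a
   12  abaabaaaba$baaaaaabb  b
   13  abbabaabaaaba$baaaaa  a
   14  ba$baaaaaabbabaabaaa  a
   15  baaaaaabbabaabaaaba$  $
   16  baaaba$baaaaaabbabaa  a
   17  baabaaaba$baaaaaabba  a
   18  babaabaaaba$baaaaaab  b
   19  bbabaabaaaba$baaaaaa  a

abbaabaabaaabaa$aaba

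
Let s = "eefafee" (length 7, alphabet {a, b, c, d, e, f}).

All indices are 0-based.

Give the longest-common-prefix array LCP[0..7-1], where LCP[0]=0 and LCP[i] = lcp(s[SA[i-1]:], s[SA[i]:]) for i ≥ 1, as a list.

[0, 0, 1, 2, 1, 0, 1]

rank→(start, suffix):
  0 → (3, 'afee')
  1 → (6, 'e')
  2 → (5, 'ee')
  3 → (0, 'eefafee')
  4 → (1, 'efafee')
  5 → (2, 'fafee')
  6 → (4, 'fee')

SA = [3, 6, 5, 0, 1, 2, 4]
i: (SA[i-1],SA[i]) lcp shared
  1: (3,6) 0 ''
  2: (6,5) 1 'e'
  3: (5,0) 2 'ee'
  4: (0,1) 1 'e'
  5: (1,2) 0 ''
  6: (2,4) 1 'f'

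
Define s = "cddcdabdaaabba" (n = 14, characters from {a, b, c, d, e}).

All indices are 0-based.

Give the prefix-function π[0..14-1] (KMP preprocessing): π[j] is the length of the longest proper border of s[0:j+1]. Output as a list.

π[0] = 0
j=1 s[j]='d': π[1]=0 (border '')
j=2 s[j]='d': π[2]=0 (border '')
j=3 s[j]='c': π[3]=1 (border 'c')
j=4 s[j]='d': π[4]=2 (border 'cd')
j=5 s[j]='a': k: 2→0; π[5]=0 (border '')
j=6 s[j]='b': π[6]=0 (border '')
j=7 s[j]='d': π[7]=0 (border '')
j=8 s[j]='a': π[8]=0 (border '')
j=9 s[j]='a': π[9]=0 (border '')
j=10 s[j]='a': π[10]=0 (border '')
j=11 s[j]='b': π[11]=0 (border '')
j=12 s[j]='b': π[12]=0 (border '')
j=13 s[j]='a': π[13]=0 (border '')

[0, 0, 0, 1, 2, 0, 0, 0, 0, 0, 0, 0, 0, 0]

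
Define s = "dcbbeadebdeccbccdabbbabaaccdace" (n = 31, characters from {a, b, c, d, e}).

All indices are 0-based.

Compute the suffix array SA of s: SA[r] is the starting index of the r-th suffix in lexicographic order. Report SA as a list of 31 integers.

rank | idx | suffix
   0 |  23 | aaccdace
   1 |  21 | abaaccdace
   2 |  17 | abbbabaaccdace
   3 |  24 | accdace
   4 |  28 | ace
   5 |   5 | adebdeccbccdabbbabaaccdace
   6 |  22 | baaccdace
   7 |  20 | babaaccdace
   8 |  19 | bbabaaccdace
   9 |  18 | bbbabaaccdace
  10 |   2 | bbeadebdeccbccdabbbabaaccdace
  11 |  13 | bccdabbbabaaccdace
  12 |   8 | bdeccbccdabbbabaaccdace
  13 |   3 | beadebdeccbccdabbbabaaccdace
  14 |   1 | cbbeadebdeccbccdabbbabaaccdace
  15 |  12 | cbccdabbbabaaccdace
  16 |  11 | ccbccdabbbabaaccdace
  17 |  14 | ccdabbbabaaccdace
  18 |  25 | ccdace
  19 |  15 | cdabbbabaaccdace
  20 |  26 | cdace
  21 |  29 | ce
  22 |  16 | dabbbabaaccdace
  23 |  27 | dace
  24 |   0 | dcbbeadebdeccbccdabbbabaaccdace
  25 |   6 | debdeccbccdabbbabaaccdace
  26 |   9 | deccbccdabbbabaaccdace
  27 |  30 | e
  28 |   4 | eadebdeccbccdabbbabaaccdace
  29 |   7 | ebdeccbccdabbbabaaccdace
  30 |  10 | eccbccdabbbabaaccdace

[23, 21, 17, 24, 28, 5, 22, 20, 19, 18, 2, 13, 8, 3, 1, 12, 11, 14, 25, 15, 26, 29, 16, 27, 0, 6, 9, 30, 4, 7, 10]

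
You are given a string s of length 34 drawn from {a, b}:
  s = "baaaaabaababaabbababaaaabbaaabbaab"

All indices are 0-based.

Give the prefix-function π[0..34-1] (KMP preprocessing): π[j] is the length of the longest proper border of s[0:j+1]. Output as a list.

[0, 0, 0, 0, 0, 0, 1, 2, 3, 1, 2, 1, 2, 3, 1, 1, 2, 1, 2, 1, 2, 3, 4, 5, 1, 1, 2, 3, 4, 1, 1, 2, 3, 1]

π[0] = 0
j=1 s[j]='a': π[1]=0 (border '')
j=2 s[j]='a': π[2]=0 (border '')
j=3 s[j]='a': π[3]=0 (border '')
j=4 s[j]='a': π[4]=0 (border '')
j=5 s[j]='a': π[5]=0 (border '')
j=6 s[j]='b': π[6]=1 (border 'b')
j=7 s[j]='a': π[7]=2 (border 'ba')
j=8 s[j]='a': π[8]=3 (border 'baa')
j=9 s[j]='b': k: 3→0; π[9]=1 (border 'b')
j=10 s[j]='a': π[10]=2 (border 'ba')
j=11 s[j]='b': k: 2→0; π[11]=1 (border 'b')
j=12 s[j]='a': π[12]=2 (border 'ba')
j=13 s[j]='a': π[13]=3 (border 'baa')
j=14 s[j]='b': k: 3→0; π[14]=1 (border 'b')
j=15 s[j]='b': k: 1→0; π[15]=1 (border 'b')
j=16 s[j]='a': π[16]=2 (border 'ba')
j=17 s[j]='b': k: 2→0; π[17]=1 (border 'b')
j=18 s[j]='a': π[18]=2 (border 'ba')
j=19 s[j]='b': k: 2→0; π[19]=1 (border 'b')
j=20 s[j]='a': π[20]=2 (border 'ba')
j=21 s[j]='a': π[21]=3 (border 'baa')
j=22 s[j]='a': π[22]=4 (border 'baaa')
j=23 s[j]='a': π[23]=5 (border 'baaaa')
j=24 s[j]='b': k: 5→0; π[24]=1 (border 'b')
j=25 s[j]='b': k: 1→0; π[25]=1 (border 'b')
j=26 s[j]='a': π[26]=2 (border 'ba')
j=27 s[j]='a': π[27]=3 (border 'baa')
j=28 s[j]='a': π[28]=4 (border 'baaa')
j=29 s[j]='b': k: 4→0; π[29]=1 (border 'b')
j=30 s[j]='b': k: 1→0; π[30]=1 (border 'b')
j=31 s[j]='a': π[31]=2 (border 'ba')
j=32 s[j]='a': π[32]=3 (border 'baa')
j=33 s[j]='b': k: 3→0; π[33]=1 (border 'b')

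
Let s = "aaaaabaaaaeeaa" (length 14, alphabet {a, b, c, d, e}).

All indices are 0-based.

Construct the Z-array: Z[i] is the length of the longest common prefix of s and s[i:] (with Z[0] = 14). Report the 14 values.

Z[0]=14
i=1: i≥r, start 0; Z[1]=4 extend→box=[1,5)
i=2: min(r-i=3, Z[1]=4)=3; Z[2]=3
i=3: min(r-i=2, Z[2]=3)=2; Z[3]=2
i=4: min(r-i=1, Z[3]=2)=1; Z[4]=1
i=5: i≥r, start 0; Z[5]=0
i=6: i≥r, start 0; Z[6]=4 extend→box=[6,10)
i=7: min(r-i=3, Z[1]=4)=3; Z[7]=3
i=8: min(r-i=2, Z[2]=3)=2; Z[8]=2
i=9: min(r-i=1, Z[3]=2)=1; Z[9]=1
i=10: i≥r, start 0; Z[10]=0
i=11: i≥r, start 0; Z[11]=0
i=12: i≥r, start 0; Z[12]=2 extend→box=[12,14)
i=13: min(r-i=1, Z[1]=4)=1; Z[13]=1

[14, 4, 3, 2, 1, 0, 4, 3, 2, 1, 0, 0, 2, 1]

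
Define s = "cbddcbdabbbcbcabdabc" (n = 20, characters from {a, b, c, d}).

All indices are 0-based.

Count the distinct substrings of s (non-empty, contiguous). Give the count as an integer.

sorted suffixes:
  #0 SA[0]=7  'abbbcbcabdabc'
  #1 SA[1]=17  'abc'
  #2 SA[2]=14  'abdabc'
  #3 SA[3]=8  'bbbcbcabdabc'
  #4 SA[4]=9  'bbcbcabdabc'
  #5 SA[5]=18  'bc'
  #6 SA[6]=12  'bcabdabc'
  #7 SA[7]=10  'bcbcabdabc'
  #8 SA[8]=5  'bdabbbcbcabdabc'
  #9 SA[9]=15  'bdabc'
  #10 SA[10]=1  'bddcbdabbbcbcabdabc'
  #11 SA[11]=19  'c'
  #12 SA[12]=13  'cabdabc'
  #13 SA[13]=11  'cbcabdabc'
  #14 SA[14]=4  'cbdabbbcbcabdabc'
  #15 SA[15]=0  'cbddcbdabbbcbcabdabc'
  #16 SA[16]=6  'dabbbcbcabdabc'
  #17 SA[17]=16  'dabc'
  #18 SA[18]=3  'dcbdabbbcbcabdabc'
  #19 SA[19]=2  'ddcbdabbbcbcabdabc'

SA = [7, 17, 14, 8, 9, 18, 12, 10, 5, 15, 1, 19, 13, 11, 4, 0, 6, 16, 3, 2]
[i] adj suffixes → lcp
  [1] 7/17 → 2 ('ab')
  [2] 17/14 → 2 ('ab')
  [3] 14/8 → 0 ('')
  [4] 8/9 → 2 ('bb')
  [5] 9/18 → 1 ('b')
  [6] 18/12 → 2 ('bc')
  [7] 12/10 → 2 ('bc')
  [8] 10/5 → 1 ('b')
  [9] 5/15 → 4 ('bdab')
  [10] 15/1 → 2 ('bd')
  [11] 1/19 → 0 ('')
  [12] 19/13 → 1 ('c')
  [13] 13/11 → 1 ('c')
  [14] 11/4 → 2 ('cb')
  [15] 4/0 → 3 ('cbd')
  [16] 0/6 → 0 ('')
  [17] 6/16 → 3 ('dab')
  [18] 16/3 → 1 ('d')
  [19] 3/2 → 1 ('d')

n(n+1)/2 = 20·21/2 = 210
Σ LCP = 0 + 2 + 2 + 0 + 2 + 1 + 2 + 2 + 1 + 4 + 2 + 0 + 1 + 1 + 2 + 3 + 0 + 3 + 1 + 1 = 30
distinct = 210 − 30 = 180

180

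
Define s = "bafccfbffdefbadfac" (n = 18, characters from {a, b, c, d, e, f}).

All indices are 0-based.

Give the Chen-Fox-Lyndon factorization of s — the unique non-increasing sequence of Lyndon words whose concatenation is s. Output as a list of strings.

emit factor 1: 'b' (i=0, period=1)
emit factor 2: 'afccfbffdefb' (i=1, period=12)
emit factor 3: 'adf' (i=13, period=3)
emit factor 4: 'ac' (i=16, period=2)

["b", "afccfbffdefb", "adf", "ac"]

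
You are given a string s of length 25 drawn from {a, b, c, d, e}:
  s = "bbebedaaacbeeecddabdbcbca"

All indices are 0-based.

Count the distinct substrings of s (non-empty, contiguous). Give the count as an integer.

sorted suffixes:
  #0 SA[0]=24  'a'
  #1 SA[1]=6  'aaacbeeecddabdbcbca'
  #2 SA[2]=7  'aacbeeecddabdbcbca'
  #3 SA[3]=17  'abdbcbca'
  #4 SA[4]=8  'acbeeecddabdbcbca'
  #5 SA[5]=0  'bbebedaaacbeeecddabdbcbca'
  #6 SA[6]=22  'bca'
  #7 SA[7]=20  'bcbca'
  #8 SA[8]=18  'bdbcbca'
  #9 SA[9]=1  'bebedaaacbeeecddabdbcbca'
  #10 SA[10]=3  'bedaaacbeeecddabdbcbca'
  #11 SA[11]=10  'beeecddabdbcbca'
  #12 SA[12]=23  'ca'
  #13 SA[13]=21  'cbca'
  #14 SA[14]=9  'cbeeecddabdbcbca'
  #15 SA[15]=14  'cddabdbcbca'
  #16 SA[16]=5  'daaacbeeecddabdbcbca'
  #17 SA[17]=16  'dabdbcbca'
  #18 SA[18]=19  'dbcbca'
  #19 SA[19]=15  'ddabdbcbca'
  #20 SA[20]=2  'ebedaaacbeeecddabdbcbca'
  #21 SA[21]=13  'ecddabdbcbca'
  #22 SA[22]=4  'edaaacbeeecddabdbcbca'
  #23 SA[23]=12  'eecddabdbcbca'
  #24 SA[24]=11  'eeecddabdbcbca'

SA = [24, 6, 7, 17, 8, 0, 22, 20, 18, 1, 3, 10, 23, 21, 9, 14, 5, 16, 19, 15, 2, 13, 4, 12, 11]
rank  pair      lcp
   1  s[24:],s[6:]  1  'a'
   2  s[6:],s[7:]  2  'aa'
   3  s[7:],s[17:]  1  'a'
   4  s[17:],s[8:]  1  'a'
   5  s[8:],s[0:]  0  ''
   6  s[0:],s[22:]  1  'b'
   7  s[22:],s[20:]  2  'bc'
   8  s[20:],s[18:]  1  'b'
   9  s[18:],s[1:]  1  'b'
  10  s[1:],s[3:]  2  'be'
  11  s[3:],s[10:]  2  'be'
  12  s[10:],s[23:]  0  ''
  13  s[23:],s[21:]  1  'c'
  14  s[21:],s[9:]  2  'cb'
  15  s[9:],s[14:]  1  'c'
  16  s[14:],s[5:]  0  ''
  17  s[5:],s[16:]  2  'da'
  18  s[16:],s[19:]  1  'd'
  19  s[19:],s[15:]  1  'd'
  20  s[15:],s[2:]  0  ''
  21  s[2:],s[13:]  1  'e'
  22  s[13:],s[4:]  1  'e'
  23  s[4:],s[12:]  1  'e'
  24  s[12:],s[11:]  2  'ee'

n(n+1)/2 = 25·26/2 = 325
Σ LCP = 0 + 1 + 2 + 1 + 1 + 0 + 1 + 2 + 1 + 1 + 2 + 2 + 0 + 1 + 2 + 1 + 0 + 2 + 1 + 1 + 0 + 1 + 1 + 1 + 2 = 27
distinct = 325 − 27 = 298

298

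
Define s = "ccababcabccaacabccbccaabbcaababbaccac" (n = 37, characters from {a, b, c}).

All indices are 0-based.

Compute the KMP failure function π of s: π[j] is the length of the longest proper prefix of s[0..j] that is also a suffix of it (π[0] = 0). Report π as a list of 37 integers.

[0, 1, 0, 0, 0, 0, 1, 0, 0, 1, 2, 3, 0, 1, 0, 0, 1, 2, 0, 1, 2, 3, 0, 0, 0, 1, 0, 0, 0, 0, 0, 0, 0, 1, 2, 3, 1]

π[0] = 0
j=1 s[j]='c': π[1]=1 (border 'c')
j=2 s[j]='a': k: 1→0; π[2]=0 (border '')
j=3 s[j]='b': π[3]=0 (border '')
j=4 s[j]='a': π[4]=0 (border '')
j=5 s[j]='b': π[5]=0 (border '')
j=6 s[j]='c': π[6]=1 (border 'c')
j=7 s[j]='a': k: 1→0; π[7]=0 (border '')
j=8 s[j]='b': π[8]=0 (border '')
j=9 s[j]='c': π[9]=1 (border 'c')
j=10 s[j]='c': π[10]=2 (border 'cc')
j=11 s[j]='a': π[11]=3 (border 'cca')
j=12 s[j]='a': k: 3→0; π[12]=0 (border '')
j=13 s[j]='c': π[13]=1 (border 'c')
j=14 s[j]='a': k: 1→0; π[14]=0 (border '')
j=15 s[j]='b': π[15]=0 (border '')
j=16 s[j]='c': π[16]=1 (border 'c')
j=17 s[j]='c': π[17]=2 (border 'cc')
j=18 s[j]='b': k: 2→1→0; π[18]=0 (border '')
j=19 s[j]='c': π[19]=1 (border 'c')
j=20 s[j]='c': π[20]=2 (border 'cc')
j=21 s[j]='a': π[21]=3 (border 'cca')
j=22 s[j]='a': k: 3→0; π[22]=0 (border '')
j=23 s[j]='b': π[23]=0 (border '')
j=24 s[j]='b': π[24]=0 (border '')
j=25 s[j]='c': π[25]=1 (border 'c')
j=26 s[j]='a': k: 1→0; π[26]=0 (border '')
j=27 s[j]='a': π[27]=0 (border '')
j=28 s[j]='b': π[28]=0 (border '')
j=29 s[j]='a': π[29]=0 (border '')
j=30 s[j]='b': π[30]=0 (border '')
j=31 s[j]='b': π[31]=0 (border '')
j=32 s[j]='a': π[32]=0 (border '')
j=33 s[j]='c': π[33]=1 (border 'c')
j=34 s[j]='c': π[34]=2 (border 'cc')
j=35 s[j]='a': π[35]=3 (border 'cca')
j=36 s[j]='c': k: 3→0; π[36]=1 (border 'c')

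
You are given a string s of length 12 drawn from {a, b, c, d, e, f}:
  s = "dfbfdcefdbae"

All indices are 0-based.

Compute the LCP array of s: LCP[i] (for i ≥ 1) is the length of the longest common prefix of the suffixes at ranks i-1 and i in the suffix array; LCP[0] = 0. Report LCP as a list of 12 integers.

rank | idx | suffix
   0 |  10 | ae
   1 |   9 | bae
   2 |   2 | bfdcefdbae
   3 |   5 | cefdbae
   4 |   8 | dbae
   5 |   4 | dcefdbae
   6 |   0 | dfbfdcefdbae
   7 |  11 | e
   8 |   6 | efdbae
   9 |   1 | fbfdcefdbae
  10 |   7 | fdbae
  11 |   3 | fdcefdbae

SA = [10, 9, 2, 5, 8, 4, 0, 11, 6, 1, 7, 3]
rank  pair      lcp
   1  s[10:],s[9:]  0  ''
   2  s[9:],s[2:]  1  'b'
   3  s[2:],s[5:]  0  ''
   4  s[5:],s[8:]  0  ''
   5  s[8:],s[4:]  1  'd'
   6  s[4:],s[0:]  1  'd'
   7  s[0:],s[11:]  0  ''
   8  s[11:],s[6:]  1  'e'
   9  s[6:],s[1:]  0  ''
  10  s[1:],s[7:]  1  'f'
  11  s[7:],s[3:]  2  'fd'

[0, 0, 1, 0, 0, 1, 1, 0, 1, 0, 1, 2]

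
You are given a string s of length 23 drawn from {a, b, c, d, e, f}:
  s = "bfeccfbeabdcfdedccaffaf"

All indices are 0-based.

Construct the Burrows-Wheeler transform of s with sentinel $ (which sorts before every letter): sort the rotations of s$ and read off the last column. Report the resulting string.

rank  rotation                  last
    0  $bfeccfbeabdcfdedccaffaf  f
    1  abdcfdedccaffaf$bfeccfbe  e
    2  af$bfeccfbeabdcfdedccaff  f
    3  affaf$bfeccfbeabdcfdedcc  c
    4  bdcfdedccaffaf$bfeccfbea  a
    5  beabdcfdedccaffaf$bfeccf  f
    6  bfeccfbeabdcfdedccaffaf$  $
    7  caffaf$bfeccfbeabdcfdedc  c
    8  ccaffaf$bfeccfbeabdcfded  d
    9  ccfbeabdcfdedccaffaf$bfe  e
   10  cfbeabdcfdedccaffaf$bfec  c
   11  cfdedccaffaf$bfeccfbeabd  d
   12  dccaffaf$bfeccfbeabdcfde  e
   13  dcfdedccaffaf$bfeccfbeab  b
   14  dedccaffaf$bfeccfbeabdcf  f
   15  eabdcfdedccaffaf$bfeccfb  b
   16  eccfbeabdcfdedccaffaf$bf  f
   17  edccaffaf$bfeccfbeabdcfd  d
   18  f$bfeccfbeabdcfdedccaffa  a
   19  faf$bfeccfbeabdcfdedccaf  f
   20  fbeabdcfdedccaffaf$bfecc  c
   21  fdedccaffaf$bfeccfbeabdc  c
   22  feccfbeabdcfdedccaffaf$b  b
   23  ffaf$bfeccfbeabdcfdedcca  a

fefcaf$cdecdebfbfdafccba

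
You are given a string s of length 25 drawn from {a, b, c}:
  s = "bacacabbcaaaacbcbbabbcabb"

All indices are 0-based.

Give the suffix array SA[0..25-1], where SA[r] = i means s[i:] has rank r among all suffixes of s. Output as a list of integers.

sorted suffixes:
  #0 SA[0]=9  'aaaacbcbbabbcabb'
  #1 SA[1]=10  'aaacbcbbabbcabb'
  #2 SA[2]=11  'aacbcbbabbcabb'
  #3 SA[3]=22  'abb'
  #4 SA[4]=5  'abbcaaaacbcbbabbcabb'
  #5 SA[5]=18  'abbcabb'
  #6 SA[6]=3  'acabbcaaaacbcbbabbcabb'
  #7 SA[7]=1  'acacabbcaaaacbcbbabbcabb'
  #8 SA[8]=12  'acbcbbabbcabb'
  #9 SA[9]=24  'b'
  #10 SA[10]=17  'babbcabb'
  #11 SA[11]=0  'bacacabbcaaaacbcbbabbcabb'
  #12 SA[12]=23  'bb'
  #13 SA[13]=16  'bbabbcabb'
  #14 SA[14]=6  'bbcaaaacbcbbabbcabb'
  #15 SA[15]=19  'bbcabb'
  #16 SA[16]=7  'bcaaaacbcbbabbcabb'
  #17 SA[17]=20  'bcabb'
  #18 SA[18]=14  'bcbbabbcabb'
  #19 SA[19]=8  'caaaacbcbbabbcabb'
  #20 SA[20]=21  'cabb'
  #21 SA[21]=4  'cabbcaaaacbcbbabbcabb'
  #22 SA[22]=2  'cacabbcaaaacbcbbabbcabb'
  #23 SA[23]=15  'cbbabbcabb'
  #24 SA[24]=13  'cbcbbabbcabb'

[9, 10, 11, 22, 5, 18, 3, 1, 12, 24, 17, 0, 23, 16, 6, 19, 7, 20, 14, 8, 21, 4, 2, 15, 13]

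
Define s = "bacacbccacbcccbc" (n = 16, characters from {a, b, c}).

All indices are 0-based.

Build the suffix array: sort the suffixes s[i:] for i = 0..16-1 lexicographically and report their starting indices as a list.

rank→(start, suffix):
  0 → (1, 'acacbccacbcccbc')
  1 → (3, 'acbccacbcccbc')
  2 → (8, 'acbcccbc')
  3 → (0, 'bacacbccacbcccbc')
  4 → (14, 'bc')
  5 → (5, 'bccacbcccbc')
  6 → (10, 'bcccbc')
  7 → (15, 'c')
  8 → (2, 'cacbccacbcccbc')
  9 → (7, 'cacbcccbc')
  10 → (13, 'cbc')
  11 → (4, 'cbccacbcccbc')
  12 → (9, 'cbcccbc')
  13 → (6, 'ccacbcccbc')
  14 → (12, 'ccbc')
  15 → (11, 'cccbc')

[1, 3, 8, 0, 14, 5, 10, 15, 2, 7, 13, 4, 9, 6, 12, 11]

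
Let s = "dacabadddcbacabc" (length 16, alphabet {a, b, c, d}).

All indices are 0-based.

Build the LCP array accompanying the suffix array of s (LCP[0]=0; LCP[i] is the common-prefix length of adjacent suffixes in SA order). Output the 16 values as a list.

sorted suffixes:
  #0 SA[0]=3  'abadddcbacabc'
  #1 SA[1]=13  'abc'
  #2 SA[2]=1  'acabadddcbacabc'
  #3 SA[3]=11  'acabc'
  #4 SA[4]=5  'adddcbacabc'
  #5 SA[5]=10  'bacabc'
  #6 SA[6]=4  'badddcbacabc'
  #7 SA[7]=14  'bc'
  #8 SA[8]=15  'c'
  #9 SA[9]=2  'cabadddcbacabc'
  #10 SA[10]=12  'cabc'
  #11 SA[11]=9  'cbacabc'
  #12 SA[12]=0  'dacabadddcbacabc'
  #13 SA[13]=8  'dcbacabc'
  #14 SA[14]=7  'ddcbacabc'
  #15 SA[15]=6  'dddcbacabc'

SA = [3, 13, 1, 11, 5, 10, 4, 14, 15, 2, 12, 9, 0, 8, 7, 6]
rank  pair      lcp
   1  s[3:],s[13:]  2  'ab'
   2  s[13:],s[1:]  1  'a'
   3  s[1:],s[11:]  4  'acab'
   4  s[11:],s[5:]  1  'a'
   5  s[5:],s[10:]  0  ''
   6  s[10:],s[4:]  2  'ba'
   7  s[4:],s[14:]  1  'b'
   8  s[14:],s[15:]  0  ''
   9  s[15:],s[2:]  1  'c'
  10  s[2:],s[12:]  3  'cab'
  11  s[12:],s[9:]  1  'c'
  12  s[9:],s[0:]  0  ''
  13  s[0:],s[8:]  1  'd'
  14  s[8:],s[7:]  1  'd'
  15  s[7:],s[6:]  2  'dd'

[0, 2, 1, 4, 1, 0, 2, 1, 0, 1, 3, 1, 0, 1, 1, 2]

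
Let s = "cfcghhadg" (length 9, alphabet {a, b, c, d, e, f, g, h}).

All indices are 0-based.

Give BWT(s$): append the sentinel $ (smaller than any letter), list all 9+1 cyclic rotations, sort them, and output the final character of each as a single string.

gh$facdchg

rank  rotation    last
    0  $cfcghhadg  g
    1  adg$cfcghh  h
    2  cfcghhadg$  $
    3  cghhadg$cf  f
    4  dg$cfcghha  a
    5  fcghhadg$c  c
    6  g$cfcghhad  d
    7  ghhadg$cfc  c
    8  hadg$cfcgh  h
    9  hhadg$cfcg  g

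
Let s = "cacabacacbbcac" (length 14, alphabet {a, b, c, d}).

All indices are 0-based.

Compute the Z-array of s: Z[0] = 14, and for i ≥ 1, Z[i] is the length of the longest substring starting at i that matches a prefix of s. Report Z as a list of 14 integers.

Z[0]=14
i=1: i≥r, start 0; Z[1]=0
i=2: i≥r, start 0; Z[2]=2 extend→box=[2,4)
i=3: min(r-i=1, Z[1]=0)=0; Z[3]=0
i=4: i≥r, start 0; Z[4]=0
i=5: i≥r, start 0; Z[5]=0
i=6: i≥r, start 0; Z[6]=3 extend→box=[6,9)
i=7: min(r-i=2, Z[1]=0)=0; Z[7]=0
i=8: min(r-i=1, Z[2]=2)=1; Z[8]=1
i=9: i≥r, start 0; Z[9]=0
i=10: i≥r, start 0; Z[10]=0
i=11: i≥r, start 0; Z[11]=3 extend→box=[11,14)
i=12: min(r-i=2, Z[1]=0)=0; Z[12]=0
i=13: min(r-i=1, Z[2]=2)=1; Z[13]=1

[14, 0, 2, 0, 0, 0, 3, 0, 1, 0, 0, 3, 0, 1]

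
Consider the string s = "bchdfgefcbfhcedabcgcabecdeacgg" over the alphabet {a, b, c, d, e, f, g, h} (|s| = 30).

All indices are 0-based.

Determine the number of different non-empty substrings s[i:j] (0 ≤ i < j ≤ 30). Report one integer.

440

rank→(start, suffix):
  0 → (15, 'abcgcabecdeacgg')
  1 → (20, 'abecdeacgg')
  2 → (26, 'acgg')
  3 → (16, 'bcgcabecdeacgg')
  4 → (0, 'bchdfgefcbfhcedabcgcabecdeacgg')
  5 → (21, 'becdeacgg')
  6 → (9, 'bfhcedabcgcabecdeacgg')
  7 → (19, 'cabecdeacgg')
  8 → (8, 'cbfhcedabcgcabecdeacgg')
  9 → (23, 'cdeacgg')
  10 → (12, 'cedabcgcabecdeacgg')
  11 → (17, 'cgcabecdeacgg')
  12 → (27, 'cgg')
  13 → (1, 'chdfgefcbfhcedabcgcabecdeacgg')
  14 → (14, 'dabcgcabecdeacgg')
  15 → (24, 'deacgg')
  16 → (3, 'dfgefcbfhcedabcgcabecdeacgg')
  17 → (25, 'eacgg')
  18 → (22, 'ecdeacgg')
  19 → (13, 'edabcgcabecdeacgg')
  20 → (6, 'efcbfhcedabcgcabecdeacgg')
  21 → (7, 'fcbfhcedabcgcabecdeacgg')
  22 → (4, 'fgefcbfhcedabcgcabecdeacgg')
  23 → (10, 'fhcedabcgcabecdeacgg')
  24 → (29, 'g')
  25 → (18, 'gcabecdeacgg')
  26 → (5, 'gefcbfhcedabcgcabecdeacgg')
  27 → (28, 'gg')
  28 → (11, 'hcedabcgcabecdeacgg')
  29 → (2, 'hdfgefcbfhcedabcgcabecdeacgg')

SA = [15, 20, 26, 16, 0, 21, 9, 19, 8, 23, 12, 17, 27, 1, 14, 24, 3, 25, 22, 13, 6, 7, 4, 10, 29, 18, 5, 28, 11, 2]
i: (SA[i-1],SA[i]) lcp shared
  1: (15,20) 2 'ab'
  2: (20,26) 1 'a'
  3: (26,16) 0 ''
  4: (16,0) 2 'bc'
  5: (0,21) 1 'b'
  6: (21,9) 1 'b'
  7: (9,19) 0 ''
  8: (19,8) 1 'c'
  9: (8,23) 1 'c'
  10: (23,12) 1 'c'
  11: (12,17) 1 'c'
  12: (17,27) 2 'cg'
  13: (27,1) 1 'c'
  14: (1,14) 0 ''
  15: (14,24) 1 'd'
  16: (24,3) 1 'd'
  17: (3,25) 0 ''
  18: (25,22) 1 'e'
  19: (22,13) 1 'e'
  20: (13,6) 1 'e'
  21: (6,7) 0 ''
  22: (7,4) 1 'f'
  23: (4,10) 1 'f'
  24: (10,29) 0 ''
  25: (29,18) 1 'g'
  26: (18,5) 1 'g'
  27: (5,28) 1 'g'
  28: (28,11) 0 ''
  29: (11,2) 1 'h'

n(n+1)/2 = 30·31/2 = 465
Σ LCP = 0 + 2 + 1 + 0 + 2 + 1 + 1 + 0 + 1 + 1 + 1 + 1 + 2 + 1 + 0 + 1 + 1 + 0 + 1 + 1 + 1 + 0 + 1 + 1 + 0 + 1 + 1 + 1 + 0 + 1 = 25
distinct = 465 − 25 = 440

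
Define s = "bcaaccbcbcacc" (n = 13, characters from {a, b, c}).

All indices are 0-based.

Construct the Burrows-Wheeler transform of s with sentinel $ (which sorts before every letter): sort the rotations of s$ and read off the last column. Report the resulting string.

rank  rotation        last
    0  $bcaaccbcbcacc  c
    1  aaccbcbcacc$bc  c
    2  acc$bcaaccbcbc  c
    3  accbcbcacc$bca  a
    4  bcaaccbcbcacc$  $
    5  bcacc$bcaaccbc  c
    6  bcbcacc$bcaacc  c
    7  c$bcaaccbcbcac  c
    8  caaccbcbcacc$b  b
    9  cacc$bcaaccbcb  b
   10  cbcacc$bcaaccb  b
   11  cbcbcacc$bcaac  c
   12  cc$bcaaccbcbca  a
   13  ccbcbcacc$bcaa  a

ccca$cccbbbcaa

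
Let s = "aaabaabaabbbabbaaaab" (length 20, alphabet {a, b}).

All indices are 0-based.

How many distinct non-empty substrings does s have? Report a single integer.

rank | idx | suffix
   0 |  15 | aaaab
   1 |  16 | aaab
   2 |   0 | aaabaabaabbbabbaaaab
   3 |  17 | aab
   4 |   1 | aabaabaabbbabbaaaab
   5 |   4 | aabaabbbabbaaaab
   6 |   7 | aabbbabbaaaab
   7 |  18 | ab
   8 |   2 | abaabaabbbabbaaaab
   9 |   5 | abaabbbabbaaaab
  10 |  12 | abbaaaab
  11 |   8 | abbbabbaaaab
  12 |  19 | b
  13 |  14 | baaaab
  14 |   3 | baabaabbbabbaaaab
  15 |   6 | baabbbabbaaaab
  16 |  11 | babbaaaab
  17 |  13 | bbaaaab
  18 |  10 | bbabbaaaab
  19 |   9 | bbbabbaaaab

SA = [15, 16, 0, 17, 1, 4, 7, 18, 2, 5, 12, 8, 19, 14, 3, 6, 11, 13, 10, 9]
i: (SA[i-1],SA[i]) lcp shared
  1: (15,16) 3 'aaa'
  2: (16,0) 4 'aaab'
  3: (0,17) 2 'aa'
  4: (17,1) 3 'aab'
  5: (1,4) 6 'aabaab'
  6: (4,7) 3 'aab'
  7: (7,18) 1 'a'
  8: (18,2) 2 'ab'
  9: (2,5) 5 'abaab'
  10: (5,12) 2 'ab'
  11: (12,8) 3 'abb'
  12: (8,19) 0 ''
  13: (19,14) 1 'b'
  14: (14,3) 3 'baa'
  15: (3,6) 4 'baab'
  16: (6,11) 2 'ba'
  17: (11,13) 1 'b'
  18: (13,10) 3 'bba'
  19: (10,9) 2 'bb'

n(n+1)/2 = 20·21/2 = 210
Σ LCP = 0 + 3 + 4 + 2 + 3 + 6 + 3 + 1 + 2 + 5 + 2 + 3 + 0 + 1 + 3 + 4 + 2 + 1 + 3 + 2 = 50
distinct = 210 − 50 = 160

160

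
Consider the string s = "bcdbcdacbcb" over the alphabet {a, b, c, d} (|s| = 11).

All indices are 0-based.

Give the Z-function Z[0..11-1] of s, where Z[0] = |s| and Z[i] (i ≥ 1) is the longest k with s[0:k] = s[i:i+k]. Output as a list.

Z[0]=11
i=1: outside box; Z[1]=0
i=2: outside box; Z[2]=0
i=3: outside box; Z[3]=3 extend→box=[3,6)
i=4: min(r-i=2, Z[1]=0)=0; Z[4]=0
i=5: min(r-i=1, Z[2]=0)=0; Z[5]=0
i=6: outside box; Z[6]=0
i=7: outside box; Z[7]=0
i=8: outside box; Z[8]=2 extend→box=[8,10)
i=9: min(r-i=1, Z[1]=0)=0; Z[9]=0
i=10: outside box; Z[10]=1 extend→box=[10,11)

[11, 0, 0, 3, 0, 0, 0, 0, 2, 0, 1]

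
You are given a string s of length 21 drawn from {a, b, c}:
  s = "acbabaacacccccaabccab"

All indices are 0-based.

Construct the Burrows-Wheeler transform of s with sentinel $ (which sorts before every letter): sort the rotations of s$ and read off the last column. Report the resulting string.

bcbcbaa$caacaccaacbcca

rank  rotation                last
    0  $acbabaacacccccaabccab  b
    1  aabccab$acbabaacaccccc  c
    2  aacacccccaabccab$acbab  b
    3  ab$acbabaacacccccaabcc  c
    4  abaacacccccaabccab$acb  b
    5  abccab$acbabaacaccccca  a
    6  acacccccaabccab$acbaba  a
    7  acbabaacacccccaabccab$  $
    8  acccccaabccab$acbabaac  c
    9  b$acbabaacacccccaabcca  a
   10  baacacccccaabccab$acba  a
   11  babaacacccccaabccab$ac  c
   12  bccab$acbabaacacccccaa  a
   13  caabccab$acbabaacacccc  c
   14  cab$acbabaacacccccaabc  c
   15  cacccccaabccab$acbabaa  a
   16  cbabaacacccccaabccab$a  a
   17  ccaabccab$acbabaacaccc  c
   18  ccab$acbabaacacccccaab  b
   19  cccaabccab$acbabaacacc  c
   20  ccccaabccab$acbabaacac  c
   21  cccccaabccab$acbabaaca  a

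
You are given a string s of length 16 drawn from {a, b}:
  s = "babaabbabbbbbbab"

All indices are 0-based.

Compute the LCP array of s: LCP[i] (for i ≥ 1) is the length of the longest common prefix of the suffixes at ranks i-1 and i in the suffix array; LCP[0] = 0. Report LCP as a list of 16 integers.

[0, 1, 2, 2, 3, 0, 1, 2, 3, 3, 1, 4, 2, 3, 4, 5]

sorted suffixes:
  #0 SA[0]=3  'aabbabbbbbbab'
  #1 SA[1]=14  'ab'
  #2 SA[2]=1  'abaabbabbbbbbab'
  #3 SA[3]=4  'abbabbbbbbab'
  #4 SA[4]=7  'abbbbbbab'
  #5 SA[5]=15  'b'
  #6 SA[6]=2  'baabbabbbbbbab'
  #7 SA[7]=13  'bab'
  #8 SA[8]=0  'babaabbabbbbbbab'
  #9 SA[9]=6  'babbbbbbab'
  #10 SA[10]=12  'bbab'
  #11 SA[11]=5  'bbabbbbbbab'
  #12 SA[12]=11  'bbbab'
  #13 SA[13]=10  'bbbbab'
  #14 SA[14]=9  'bbbbbab'
  #15 SA[15]=8  'bbbbbbab'

SA = [3, 14, 1, 4, 7, 15, 2, 13, 0, 6, 12, 5, 11, 10, 9, 8]
i: (SA[i-1],SA[i]) lcp shared
  1: (3,14) 1 'a'
  2: (14,1) 2 'ab'
  3: (1,4) 2 'ab'
  4: (4,7) 3 'abb'
  5: (7,15) 0 ''
  6: (15,2) 1 'b'
  7: (2,13) 2 'ba'
  8: (13,0) 3 'bab'
  9: (0,6) 3 'bab'
  10: (6,12) 1 'b'
  11: (12,5) 4 'bbab'
  12: (5,11) 2 'bb'
  13: (11,10) 3 'bbb'
  14: (10,9) 4 'bbbb'
  15: (9,8) 5 'bbbbb'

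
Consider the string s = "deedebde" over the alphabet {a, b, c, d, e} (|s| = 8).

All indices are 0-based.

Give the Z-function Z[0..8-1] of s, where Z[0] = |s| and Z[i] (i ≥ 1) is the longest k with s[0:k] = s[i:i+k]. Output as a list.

[8, 0, 0, 2, 0, 0, 2, 0]

Z[0]=8
i=1: fresh scan; Z[1]=0
i=2: fresh scan; Z[2]=0
i=3: fresh scan; Z[3]=2 extend→box=[3,5)
i=4: min(r-i=1, Z[1]=0)=0; Z[4]=0
i=5: fresh scan; Z[5]=0
i=6: fresh scan; Z[6]=2 extend→box=[6,8)
i=7: min(r-i=1, Z[1]=0)=0; Z[7]=0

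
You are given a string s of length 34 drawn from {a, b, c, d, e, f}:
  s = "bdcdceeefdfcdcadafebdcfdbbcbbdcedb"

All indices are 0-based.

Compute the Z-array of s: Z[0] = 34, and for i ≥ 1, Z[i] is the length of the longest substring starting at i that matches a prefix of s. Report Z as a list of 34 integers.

[34, 0, 0, 0, 0, 0, 0, 0, 0, 0, 0, 0, 0, 0, 0, 0, 0, 0, 0, 3, 0, 0, 0, 0, 1, 1, 0, 1, 3, 0, 0, 0, 0, 1]

Z[0]=34
i=1: outside box; Z[1]=0
i=2: outside box; Z[2]=0
i=3: outside box; Z[3]=0
i=4: outside box; Z[4]=0
i=5: outside box; Z[5]=0
i=6: outside box; Z[6]=0
i=7: outside box; Z[7]=0
i=8: outside box; Z[8]=0
i=9: outside box; Z[9]=0
i=10: outside box; Z[10]=0
i=11: outside box; Z[11]=0
i=12: outside box; Z[12]=0
i=13: outside box; Z[13]=0
i=14: outside box; Z[14]=0
i=15: outside box; Z[15]=0
i=16: outside box; Z[16]=0
i=17: outside box; Z[17]=0
i=18: outside box; Z[18]=0
i=19: outside box; Z[19]=3 extend→box=[19,22)
i=20: min(r-i=2, Z[1]=0)=0; Z[20]=0
i=21: min(r-i=1, Z[2]=0)=0; Z[21]=0
i=22: outside box; Z[22]=0
i=23: outside box; Z[23]=0
i=24: outside box; Z[24]=1 extend→box=[24,25)
i=25: outside box; Z[25]=1 extend→box=[25,26)
i=26: outside box; Z[26]=0
i=27: outside box; Z[27]=1 extend→box=[27,28)
i=28: outside box; Z[28]=3 extend→box=[28,31)
i=29: min(r-i=2, Z[1]=0)=0; Z[29]=0
i=30: min(r-i=1, Z[2]=0)=0; Z[30]=0
i=31: outside box; Z[31]=0
i=32: outside box; Z[32]=0
i=33: outside box; Z[33]=1 extend→box=[33,34)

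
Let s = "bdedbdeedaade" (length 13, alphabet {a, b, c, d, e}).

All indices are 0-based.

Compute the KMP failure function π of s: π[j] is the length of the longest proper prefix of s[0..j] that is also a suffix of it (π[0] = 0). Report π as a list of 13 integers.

π[0] = 0
j=1 s[j]='d': π[1]=0 (border '')
j=2 s[j]='e': π[2]=0 (border '')
j=3 s[j]='d': π[3]=0 (border '')
j=4 s[j]='b': π[4]=1 (border 'b')
j=5 s[j]='d': π[5]=2 (border 'bd')
j=6 s[j]='e': π[6]=3 (border 'bde')
j=7 s[j]='e': k: 3→0; π[7]=0 (border '')
j=8 s[j]='d': π[8]=0 (border '')
j=9 s[j]='a': π[9]=0 (border '')
j=10 s[j]='a': π[10]=0 (border '')
j=11 s[j]='d': π[11]=0 (border '')
j=12 s[j]='e': π[12]=0 (border '')

[0, 0, 0, 0, 1, 2, 3, 0, 0, 0, 0, 0, 0]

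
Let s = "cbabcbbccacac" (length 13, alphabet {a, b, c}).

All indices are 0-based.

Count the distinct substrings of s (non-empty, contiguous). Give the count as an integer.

sorted suffixes:
  #0 SA[0]=2  'abcbbccacac'
  #1 SA[1]=11  'ac'
  #2 SA[2]=9  'acac'
  #3 SA[3]=1  'babcbbccacac'
  #4 SA[4]=5  'bbccacac'
  #5 SA[5]=3  'bcbbccacac'
  #6 SA[6]=6  'bccacac'
  #7 SA[7]=12  'c'
  #8 SA[8]=10  'cac'
  #9 SA[9]=8  'cacac'
  #10 SA[10]=0  'cbabcbbccacac'
  #11 SA[11]=4  'cbbccacac'
  #12 SA[12]=7  'ccacac'

SA = [2, 11, 9, 1, 5, 3, 6, 12, 10, 8, 0, 4, 7]
i: (SA[i-1],SA[i]) lcp shared
  1: (2,11) 1 'a'
  2: (11,9) 2 'ac'
  3: (9,1) 0 ''
  4: (1,5) 1 'b'
  5: (5,3) 1 'b'
  6: (3,6) 2 'bc'
  7: (6,12) 0 ''
  8: (12,10) 1 'c'
  9: (10,8) 3 'cac'
  10: (8,0) 1 'c'
  11: (0,4) 2 'cb'
  12: (4,7) 1 'c'

n(n+1)/2 = 13·14/2 = 91
Σ LCP = 0 + 1 + 2 + 0 + 1 + 1 + 2 + 0 + 1 + 3 + 1 + 2 + 1 = 15
distinct = 91 − 15 = 76

76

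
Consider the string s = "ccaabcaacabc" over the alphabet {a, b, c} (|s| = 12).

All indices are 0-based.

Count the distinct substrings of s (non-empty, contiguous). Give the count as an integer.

rank | idx | suffix
   0 |   2 | aabcaacabc
   1 |   6 | aacabc
   2 |   9 | abc
   3 |   3 | abcaacabc
   4 |   7 | acabc
   5 |  10 | bc
   6 |   4 | bcaacabc
   7 |  11 | c
   8 |   1 | caabcaacabc
   9 |   5 | caacabc
  10 |   8 | cabc
  11 |   0 | ccaabcaacabc

SA = [2, 6, 9, 3, 7, 10, 4, 11, 1, 5, 8, 0]
[i] adj suffixes → lcp
  [1] 2/6 → 2 ('aa')
  [2] 6/9 → 1 ('a')
  [3] 9/3 → 3 ('abc')
  [4] 3/7 → 1 ('a')
  [5] 7/10 → 0 ('')
  [6] 10/4 → 2 ('bc')
  [7] 4/11 → 0 ('')
  [8] 11/1 → 1 ('c')
  [9] 1/5 → 3 ('caa')
  [10] 5/8 → 2 ('ca')
  [11] 8/0 → 1 ('c')

n(n+1)/2 = 12·13/2 = 78
Σ LCP = 0 + 2 + 1 + 3 + 1 + 0 + 2 + 0 + 1 + 3 + 2 + 1 = 16
distinct = 78 − 16 = 62

62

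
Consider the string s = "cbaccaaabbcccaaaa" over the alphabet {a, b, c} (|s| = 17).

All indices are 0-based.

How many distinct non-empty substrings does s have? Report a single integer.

sorted suffixes:
  #0 SA[0]=16  'a'
  #1 SA[1]=15  'aa'
  #2 SA[2]=14  'aaa'
  #3 SA[3]=13  'aaaa'
  #4 SA[4]=5  'aaabbcccaaaa'
  #5 SA[5]=6  'aabbcccaaaa'
  #6 SA[6]=7  'abbcccaaaa'
  #7 SA[7]=2  'accaaabbcccaaaa'
  #8 SA[8]=1  'baccaaabbcccaaaa'
  #9 SA[9]=8  'bbcccaaaa'
  #10 SA[10]=9  'bcccaaaa'
  #11 SA[11]=12  'caaaa'
  #12 SA[12]=4  'caaabbcccaaaa'
  #13 SA[13]=0  'cbaccaaabbcccaaaa'
  #14 SA[14]=11  'ccaaaa'
  #15 SA[15]=3  'ccaaabbcccaaaa'
  #16 SA[16]=10  'cccaaaa'

SA = [16, 15, 14, 13, 5, 6, 7, 2, 1, 8, 9, 12, 4, 0, 11, 3, 10]
[i] adj suffixes → lcp
  [1] 16/15 → 1 ('a')
  [2] 15/14 → 2 ('aa')
  [3] 14/13 → 3 ('aaa')
  [4] 13/5 → 3 ('aaa')
  [5] 5/6 → 2 ('aa')
  [6] 6/7 → 1 ('a')
  [7] 7/2 → 1 ('a')
  [8] 2/1 → 0 ('')
  [9] 1/8 → 1 ('b')
  [10] 8/9 → 1 ('b')
  [11] 9/12 → 0 ('')
  [12] 12/4 → 4 ('caaa')
  [13] 4/0 → 1 ('c')
  [14] 0/11 → 1 ('c')
  [15] 11/3 → 5 ('ccaaa')
  [16] 3/10 → 2 ('cc')

n(n+1)/2 = 17·18/2 = 153
Σ LCP = 0 + 1 + 2 + 3 + 3 + 2 + 1 + 1 + 0 + 1 + 1 + 0 + 4 + 1 + 1 + 5 + 2 = 28
distinct = 153 − 28 = 125

125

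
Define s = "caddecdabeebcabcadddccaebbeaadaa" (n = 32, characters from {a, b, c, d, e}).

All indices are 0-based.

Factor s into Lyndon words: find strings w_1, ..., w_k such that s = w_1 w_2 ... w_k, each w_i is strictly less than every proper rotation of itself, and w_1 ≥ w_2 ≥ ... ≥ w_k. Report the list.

["c", "addecd", "abeebc", "abcadddccaebbe", "aad", "a", "a"]

emit factor 1: 'c' (i=0, period=1)
emit factor 2: 'addecd' (i=1, period=6)
emit factor 3: 'abeebc' (i=7, period=6)
emit factor 4: 'abcadddccaebbe' (i=13, period=14)
emit factor 5: 'aad' (i=27, period=3)
emit factor 6: 'a' (i=30, period=1)
emit factor 7: 'a' (i=31, period=1)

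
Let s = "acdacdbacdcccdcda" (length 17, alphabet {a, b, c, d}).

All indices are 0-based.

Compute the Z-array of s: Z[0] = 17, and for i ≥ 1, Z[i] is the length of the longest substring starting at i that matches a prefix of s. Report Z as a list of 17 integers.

Z[0]=17
i=1: i≥r, start 0; Z[1]=0
i=2: i≥r, start 0; Z[2]=0
i=3: i≥r, start 0; Z[3]=3 extend→box=[3,6)
i=4: min(r-i=2, Z[1]=0)=0; Z[4]=0
i=5: min(r-i=1, Z[2]=0)=0; Z[5]=0
i=6: i≥r, start 0; Z[6]=0
i=7: i≥r, start 0; Z[7]=3 extend→box=[7,10)
i=8: min(r-i=2, Z[1]=0)=0; Z[8]=0
i=9: min(r-i=1, Z[2]=0)=0; Z[9]=0
i=10: i≥r, start 0; Z[10]=0
i=11: i≥r, start 0; Z[11]=0
i=12: i≥r, start 0; Z[12]=0
i=13: i≥r, start 0; Z[13]=0
i=14: i≥r, start 0; Z[14]=0
i=15: i≥r, start 0; Z[15]=0
i=16: i≥r, start 0; Z[16]=1 extend→box=[16,17)

[17, 0, 0, 3, 0, 0, 0, 3, 0, 0, 0, 0, 0, 0, 0, 0, 1]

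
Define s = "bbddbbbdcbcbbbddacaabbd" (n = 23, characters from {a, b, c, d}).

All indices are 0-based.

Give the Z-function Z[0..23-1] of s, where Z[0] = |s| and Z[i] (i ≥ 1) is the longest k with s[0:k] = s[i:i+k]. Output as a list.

Z[0]=23
i=1: outside box; Z[1]=1 grow→box=[1,2)
i=2: outside box; Z[2]=0
i=3: outside box; Z[3]=0
i=4: outside box; Z[4]=2 grow→box=[4,6)
i=5: min(r-i=1, Z[1]=1)=1; Z[5]=3 grow→box=[5,8)
i=6: min(r-i=2, Z[1]=1)=1; Z[6]=1
i=7: min(r-i=1, Z[2]=0)=0; Z[7]=0
i=8: outside box; Z[8]=0
i=9: outside box; Z[9]=1 grow→box=[9,10)
i=10: outside box; Z[10]=0
i=11: outside box; Z[11]=2 grow→box=[11,13)
i=12: min(r-i=1, Z[1]=1)=1; Z[12]=4 grow→box=[12,16)
i=13: min(r-i=3, Z[1]=1)=1; Z[13]=1
i=14: min(r-i=2, Z[2]=0)=0; Z[14]=0
i=15: min(r-i=1, Z[3]=0)=0; Z[15]=0
i=16: outside box; Z[16]=0
i=17: outside box; Z[17]=0
i=18: outside box; Z[18]=0
i=19: outside box; Z[19]=0
i=20: outside box; Z[20]=3 grow→box=[20,23)
i=21: min(r-i=2, Z[1]=1)=1; Z[21]=1
i=22: min(r-i=1, Z[2]=0)=0; Z[22]=0

[23, 1, 0, 0, 2, 3, 1, 0, 0, 1, 0, 2, 4, 1, 0, 0, 0, 0, 0, 0, 3, 1, 0]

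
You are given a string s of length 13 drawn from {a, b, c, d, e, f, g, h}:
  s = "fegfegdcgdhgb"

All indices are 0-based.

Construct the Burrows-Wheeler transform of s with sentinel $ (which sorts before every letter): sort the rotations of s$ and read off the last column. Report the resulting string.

bgdggffg$heced

rank  rotation        last
    0  $fegfegdcgdhgb  b
    1  b$fegfegdcgdhg  g
    2  cgdhgb$fegfegd  d
    3  dcgdhgb$fegfeg  g
    4  dhgb$fegfegdcg  g
    5  egdcgdhgb$fegf  f
    6  egfegdcgdhgb$f  f
    7  fegdcgdhgb$feg  g
    8  fegfegdcgdhgb$  $
    9  gb$fegfegdcgdh  h
   10  gdcgdhgb$fegfe  e
   11  gdhgb$fegfegdc  c
   12  gfegdcgdhgb$fe  e
   13  hgb$fegfegdcgd  d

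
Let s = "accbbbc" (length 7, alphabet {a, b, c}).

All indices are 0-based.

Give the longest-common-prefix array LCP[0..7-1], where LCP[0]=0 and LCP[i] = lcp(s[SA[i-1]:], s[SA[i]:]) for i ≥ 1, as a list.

rank→(start, suffix):
  0 → (0, 'accbbbc')
  1 → (3, 'bbbc')
  2 → (4, 'bbc')
  3 → (5, 'bc')
  4 → (6, 'c')
  5 → (2, 'cbbbc')
  6 → (1, 'ccbbbc')

SA = [0, 3, 4, 5, 6, 2, 1]
i: (SA[i-1],SA[i]) lcp shared
  1: (0,3) 0 ''
  2: (3,4) 2 'bb'
  3: (4,5) 1 'b'
  4: (5,6) 0 ''
  5: (6,2) 1 'c'
  6: (2,1) 1 'c'

[0, 0, 2, 1, 0, 1, 1]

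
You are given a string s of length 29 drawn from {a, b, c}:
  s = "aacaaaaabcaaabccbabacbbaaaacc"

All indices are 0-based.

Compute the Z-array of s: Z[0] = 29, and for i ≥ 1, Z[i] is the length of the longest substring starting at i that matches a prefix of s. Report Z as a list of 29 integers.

Z[0]=29
i=1: fresh scan; Z[1]=1 scan→box=[1,2)
i=2: fresh scan; Z[2]=0
i=3: fresh scan; Z[3]=2 scan→box=[3,5)
i=4: min(r-i=1, Z[1]=1)=1; Z[4]=2 scan→box=[4,6)
i=5: min(r-i=1, Z[1]=1)=1; Z[5]=2 scan→box=[5,7)
i=6: min(r-i=1, Z[1]=1)=1; Z[6]=2 scan→box=[6,8)
i=7: min(r-i=1, Z[1]=1)=1; Z[7]=1
i=8: fresh scan; Z[8]=0
i=9: fresh scan; Z[9]=0
i=10: fresh scan; Z[10]=2 scan→box=[10,12)
i=11: min(r-i=1, Z[1]=1)=1; Z[11]=2 scan→box=[11,13)
i=12: min(r-i=1, Z[1]=1)=1; Z[12]=1
i=13: fresh scan; Z[13]=0
i=14: fresh scan; Z[14]=0
i=15: fresh scan; Z[15]=0
i=16: fresh scan; Z[16]=0
i=17: fresh scan; Z[17]=1 scan→box=[17,18)
i=18: fresh scan; Z[18]=0
i=19: fresh scan; Z[19]=1 scan→box=[19,20)
i=20: fresh scan; Z[20]=0
i=21: fresh scan; Z[21]=0
i=22: fresh scan; Z[22]=0
i=23: fresh scan; Z[23]=2 scan→box=[23,25)
i=24: min(r-i=1, Z[1]=1)=1; Z[24]=2 scan→box=[24,26)
i=25: min(r-i=1, Z[1]=1)=1; Z[25]=3 scan→box=[25,28)
i=26: min(r-i=2, Z[1]=1)=1; Z[26]=1
i=27: min(r-i=1, Z[2]=0)=0; Z[27]=0
i=28: fresh scan; Z[28]=0

[29, 1, 0, 2, 2, 2, 2, 1, 0, 0, 2, 2, 1, 0, 0, 0, 0, 1, 0, 1, 0, 0, 0, 2, 2, 3, 1, 0, 0]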